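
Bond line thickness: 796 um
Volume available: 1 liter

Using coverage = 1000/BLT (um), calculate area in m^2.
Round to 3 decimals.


1 L = 1e6 mm^3, thickness = 796 um = 0.796 mm
Area = 1e6 / 0.796 mm^2 = (1e6 / 0.796) / 1e6 m^2 = 1000 / 796 m^2
= 1.256 m^2

1.256


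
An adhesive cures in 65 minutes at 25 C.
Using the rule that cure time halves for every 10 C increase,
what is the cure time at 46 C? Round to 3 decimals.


Factor = 2^((46 - 25) / 10) = 4.2871
Cure time = 65 / 4.2871
= 15.162 minutes

15.162


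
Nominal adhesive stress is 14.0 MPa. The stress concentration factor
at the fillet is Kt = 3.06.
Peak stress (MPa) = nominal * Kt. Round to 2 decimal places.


Peak = 14.0 * 3.06 = 42.84 MPa

42.84


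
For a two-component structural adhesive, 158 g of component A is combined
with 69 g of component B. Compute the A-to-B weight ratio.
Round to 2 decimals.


Weight ratio A:B = 158 / 69
= 2.29

2.29


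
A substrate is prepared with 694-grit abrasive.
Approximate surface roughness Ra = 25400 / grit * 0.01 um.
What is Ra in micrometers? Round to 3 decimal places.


Ra = 25400 / 694 * 0.01 = 0.366 um

0.366


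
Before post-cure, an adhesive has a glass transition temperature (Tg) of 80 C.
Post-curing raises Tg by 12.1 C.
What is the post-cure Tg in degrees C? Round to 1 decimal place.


Tg_post = Tg_base + delta_Tg
= 80 + 12.1
= 92.1 C

92.1


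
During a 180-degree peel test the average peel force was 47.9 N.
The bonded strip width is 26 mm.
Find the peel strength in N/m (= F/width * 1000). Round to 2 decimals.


Peel strength = F/width * 1000
= 47.9 / 26 * 1000
= 1842.31 N/m

1842.31


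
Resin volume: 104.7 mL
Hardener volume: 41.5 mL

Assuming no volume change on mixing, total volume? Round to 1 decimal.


V_total = 104.7 + 41.5 = 146.2 mL

146.2


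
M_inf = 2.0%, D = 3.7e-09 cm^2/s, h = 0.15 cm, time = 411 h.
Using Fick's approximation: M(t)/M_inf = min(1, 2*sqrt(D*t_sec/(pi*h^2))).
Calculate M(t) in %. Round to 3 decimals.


t = 1479600 s
ratio = min(1, 2*sqrt(3.7e-09*1479600/(pi*0.0225)))
= 0.556592
M(t) = 2.0 * 0.556592 = 1.113%

1.113


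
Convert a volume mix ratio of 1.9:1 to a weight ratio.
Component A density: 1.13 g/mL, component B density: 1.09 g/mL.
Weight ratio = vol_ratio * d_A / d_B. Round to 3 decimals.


= 1.9 * 1.13 / 1.09 = 1.970

1.970


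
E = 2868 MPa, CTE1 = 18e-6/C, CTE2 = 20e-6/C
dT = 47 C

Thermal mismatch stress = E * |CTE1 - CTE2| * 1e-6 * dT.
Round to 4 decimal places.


= 2868 * 2e-6 * 47
= 0.2696 MPa

0.2696


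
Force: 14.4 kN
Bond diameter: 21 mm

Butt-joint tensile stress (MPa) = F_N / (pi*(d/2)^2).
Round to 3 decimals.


F_N = 14.4 * 1000 = 14400.0 N
A = pi*(10.5)^2 = 346.3606 mm^2
stress = 14400.0 / 346.3606 = 41.575 MPa

41.575


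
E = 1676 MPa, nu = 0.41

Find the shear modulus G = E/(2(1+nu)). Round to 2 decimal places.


G = 1676 / (2 * 1.41)
= 594.33 MPa

594.33


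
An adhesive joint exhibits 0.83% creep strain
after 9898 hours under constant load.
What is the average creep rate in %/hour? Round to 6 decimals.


Creep rate = strain / time
= 0.83 / 9898
= 0.000084 %/h

0.000084


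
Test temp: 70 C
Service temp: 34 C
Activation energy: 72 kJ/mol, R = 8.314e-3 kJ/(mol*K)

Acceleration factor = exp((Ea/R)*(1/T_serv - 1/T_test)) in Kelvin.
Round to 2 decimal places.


AF = exp((72/0.008314)*(1/307.15 - 1/343.15))
= 19.26

19.26


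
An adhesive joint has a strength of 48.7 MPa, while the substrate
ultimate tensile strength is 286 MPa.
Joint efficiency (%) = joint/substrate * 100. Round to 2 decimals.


Efficiency = 48.7 / 286 * 100
= 17.03%

17.03


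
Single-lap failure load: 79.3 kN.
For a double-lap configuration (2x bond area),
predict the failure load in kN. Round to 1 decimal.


Failure load = 79.3 * 2 = 158.6 kN

158.6


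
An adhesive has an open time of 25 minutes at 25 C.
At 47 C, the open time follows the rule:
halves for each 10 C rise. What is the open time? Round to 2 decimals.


Factor = 2^((47-25)/10) = 4.5948
Open time = 25 / 4.5948 = 5.44 min

5.44


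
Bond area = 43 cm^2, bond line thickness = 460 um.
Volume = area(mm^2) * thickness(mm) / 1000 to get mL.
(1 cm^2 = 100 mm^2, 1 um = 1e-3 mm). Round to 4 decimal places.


area_mm2 = 43 * 100 = 4300
blt_mm = 460 * 1e-3 = 0.46
vol_mm3 = 4300 * 0.46 = 1978.0
vol_mL = 1978.0 / 1000 = 1.9780 mL

1.9780


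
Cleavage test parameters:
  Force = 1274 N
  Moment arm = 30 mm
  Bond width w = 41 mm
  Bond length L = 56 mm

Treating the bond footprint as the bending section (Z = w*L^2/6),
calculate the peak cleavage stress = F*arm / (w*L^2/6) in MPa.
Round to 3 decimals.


M = 1274 * 30 = 38220 N*mm
Z = 41 * 56^2 / 6 = 128576 / 6 mm^3
sigma = M / Z = 6 * 38220 / 128576 = 229320 / 128576
= 1.784 MPa

1.784


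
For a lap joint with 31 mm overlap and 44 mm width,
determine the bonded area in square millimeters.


Area = 31 * 44 = 1364 mm^2

1364


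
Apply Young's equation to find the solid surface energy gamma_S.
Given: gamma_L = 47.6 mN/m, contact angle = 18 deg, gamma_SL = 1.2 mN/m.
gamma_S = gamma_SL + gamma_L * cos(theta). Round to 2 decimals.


theta_rad = 18 * pi/180 = 0.314159
gamma_S = 1.2 + 47.6 * cos(0.314159)
= 46.47 mN/m

46.47


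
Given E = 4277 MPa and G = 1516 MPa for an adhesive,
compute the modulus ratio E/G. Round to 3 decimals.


E/G ratio = 4277 / 1516 = 2.821

2.821


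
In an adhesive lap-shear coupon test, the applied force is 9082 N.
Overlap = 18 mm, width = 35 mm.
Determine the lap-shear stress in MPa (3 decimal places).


stress = F / (overlap * width)
= 9082 / (18 * 35)
= 14.416 MPa

14.416


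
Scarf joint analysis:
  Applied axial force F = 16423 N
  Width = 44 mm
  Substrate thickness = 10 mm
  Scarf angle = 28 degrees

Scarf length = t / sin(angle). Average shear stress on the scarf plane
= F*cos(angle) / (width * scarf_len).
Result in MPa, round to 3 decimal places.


Scarf length = 10 / sin(28 deg) = 21.3005 mm
cos(28 deg) = 0.882948
Shear = 16423 * 0.882948 / (44 * 21.3005)
= 15.472 MPa

15.472


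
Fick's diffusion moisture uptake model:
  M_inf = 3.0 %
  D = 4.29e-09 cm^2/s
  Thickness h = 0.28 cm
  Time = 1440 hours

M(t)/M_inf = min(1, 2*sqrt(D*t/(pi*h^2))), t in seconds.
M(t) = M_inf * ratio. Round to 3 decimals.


t_sec = 1440 * 3600 = 5184000
ratio = 2*sqrt(4.29e-09*5184000/(pi*0.28^2))
= min(1, 0.600977)
= 0.600977
M(t) = 3.0 * 0.600977 = 1.803 %

1.803


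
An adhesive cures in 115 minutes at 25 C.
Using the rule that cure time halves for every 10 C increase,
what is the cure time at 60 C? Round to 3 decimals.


Factor = 2^((60 - 25) / 10) = 11.3137
Cure time = 115 / 11.3137
= 10.165 minutes

10.165


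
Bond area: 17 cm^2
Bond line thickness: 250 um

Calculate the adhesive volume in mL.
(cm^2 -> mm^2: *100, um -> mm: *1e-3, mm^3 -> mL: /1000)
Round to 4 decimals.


V = 17*100 * 250*1e-3 / 1000
= 0.4250 mL

0.4250


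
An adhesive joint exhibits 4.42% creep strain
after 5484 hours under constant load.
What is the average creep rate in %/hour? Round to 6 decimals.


Creep rate = strain / time
= 4.42 / 5484
= 0.000806 %/h

0.000806


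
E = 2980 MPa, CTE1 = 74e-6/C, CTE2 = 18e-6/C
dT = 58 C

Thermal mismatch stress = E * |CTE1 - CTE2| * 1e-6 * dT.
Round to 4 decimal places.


= 2980 * 56e-6 * 58
= 9.6790 MPa

9.6790


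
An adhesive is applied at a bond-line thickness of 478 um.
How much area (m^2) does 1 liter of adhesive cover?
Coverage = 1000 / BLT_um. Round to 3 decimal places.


Coverage = 1000 / 478 = 2.092 m^2

2.092


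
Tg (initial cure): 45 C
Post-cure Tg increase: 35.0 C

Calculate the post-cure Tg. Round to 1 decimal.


Post-cure Tg = 45 + 35.0 = 80.0 C

80.0


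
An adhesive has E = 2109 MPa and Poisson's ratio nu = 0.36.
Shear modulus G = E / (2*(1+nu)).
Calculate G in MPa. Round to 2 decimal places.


G = 2109 / (2*(1+0.36))
= 2109 / 2.72
= 775.37 MPa

775.37


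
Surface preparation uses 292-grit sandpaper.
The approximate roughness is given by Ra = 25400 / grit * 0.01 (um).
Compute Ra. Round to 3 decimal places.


Ra = 25400 / 292 * 0.01
= 254 / 292
= 0.870 um

0.870


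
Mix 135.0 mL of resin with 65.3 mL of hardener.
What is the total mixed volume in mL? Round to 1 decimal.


Total = 135.0 + 65.3 = 200.3 mL

200.3


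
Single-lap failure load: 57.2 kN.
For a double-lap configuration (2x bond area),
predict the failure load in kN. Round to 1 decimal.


Failure load = 57.2 * 2 = 114.4 kN

114.4


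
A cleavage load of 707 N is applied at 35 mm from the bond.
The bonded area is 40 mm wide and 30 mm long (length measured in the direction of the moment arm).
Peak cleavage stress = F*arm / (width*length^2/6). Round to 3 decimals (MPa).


Moment = 707 * 35 = 24745 N*mm
Section modulus = 40 * 900 / 6 = 36000 / 6 mm^3
Stress = 24745 / (36000 / 6) = 148470 / 36000
= 4.124 MPa

4.124


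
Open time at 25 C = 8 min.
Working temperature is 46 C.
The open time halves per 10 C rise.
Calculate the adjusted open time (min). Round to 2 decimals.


factor = 2^((46 - 25) / 10) = 4.2871
ot = 8 / 4.2871 = 1.87 min

1.87


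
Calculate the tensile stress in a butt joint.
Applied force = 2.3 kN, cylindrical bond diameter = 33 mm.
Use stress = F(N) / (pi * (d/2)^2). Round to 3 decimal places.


A = pi * 16.5^2 = 855.2986 mm^2
sigma = 2300.0 / 855.2986 = 2.689 MPa

2.689


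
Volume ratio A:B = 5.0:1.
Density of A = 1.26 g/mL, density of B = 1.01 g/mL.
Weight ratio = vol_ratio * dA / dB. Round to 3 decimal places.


Wt ratio = 5.0 * 1.26 / 1.01
= 6.238

6.238


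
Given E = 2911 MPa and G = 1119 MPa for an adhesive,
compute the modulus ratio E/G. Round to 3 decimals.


E/G ratio = 2911 / 1119 = 2.601

2.601


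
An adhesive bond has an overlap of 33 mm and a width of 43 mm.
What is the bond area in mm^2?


Bond area = overlap * width
= 33 * 43
= 1419 mm^2

1419


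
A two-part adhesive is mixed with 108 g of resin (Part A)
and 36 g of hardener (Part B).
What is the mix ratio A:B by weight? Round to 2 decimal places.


Mix ratio = mass_A / mass_B
= 108 / 36
= 3.00

3.00


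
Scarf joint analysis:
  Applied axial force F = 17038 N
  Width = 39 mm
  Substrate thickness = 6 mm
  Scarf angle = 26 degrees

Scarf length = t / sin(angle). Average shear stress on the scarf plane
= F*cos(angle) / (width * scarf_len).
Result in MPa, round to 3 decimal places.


Scarf length = 6 / sin(26 deg) = 13.6870 mm
cos(26 deg) = 0.898794
Shear = 17038 * 0.898794 / (39 * 13.6870)
= 28.688 MPa

28.688


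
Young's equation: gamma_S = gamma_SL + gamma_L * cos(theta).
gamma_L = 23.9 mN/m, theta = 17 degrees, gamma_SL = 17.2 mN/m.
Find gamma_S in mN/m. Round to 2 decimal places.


cos(17 deg) = 0.956305
gamma_S = 17.2 + 23.9 * 0.956305
= 40.06 mN/m

40.06


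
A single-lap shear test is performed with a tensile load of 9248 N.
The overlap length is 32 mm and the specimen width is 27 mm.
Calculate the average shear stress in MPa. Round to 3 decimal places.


Shear stress = F / (overlap * width)
= 9248 / (32 * 27)
= 9248 / 864
= 10.704 MPa

10.704


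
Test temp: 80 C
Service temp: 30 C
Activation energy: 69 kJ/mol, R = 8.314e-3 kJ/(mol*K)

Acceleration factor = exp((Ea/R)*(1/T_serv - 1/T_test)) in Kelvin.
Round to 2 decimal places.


AF = exp((69/0.008314)*(1/303.15 - 1/353.15))
= 48.23

48.23


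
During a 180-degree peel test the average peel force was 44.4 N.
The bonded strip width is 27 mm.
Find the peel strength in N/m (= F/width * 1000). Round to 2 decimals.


Peel strength = F/width * 1000
= 44.4 / 27 * 1000
= 1644.44 N/m

1644.44


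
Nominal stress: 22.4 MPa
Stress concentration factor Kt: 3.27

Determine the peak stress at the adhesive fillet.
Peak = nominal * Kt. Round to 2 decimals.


Peak stress = 22.4 * 3.27
= 73.25 MPa

73.25


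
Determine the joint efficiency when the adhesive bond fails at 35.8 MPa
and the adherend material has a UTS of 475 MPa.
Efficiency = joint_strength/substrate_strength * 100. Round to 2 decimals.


Joint efficiency = 35.8 / 475 * 100
= 7.54%

7.54


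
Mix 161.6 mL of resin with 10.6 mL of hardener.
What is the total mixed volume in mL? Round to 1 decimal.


Total = 161.6 + 10.6 = 172.2 mL

172.2


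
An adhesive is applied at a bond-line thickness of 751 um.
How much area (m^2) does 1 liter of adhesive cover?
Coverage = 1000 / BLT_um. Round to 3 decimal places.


Coverage = 1000 / 751 = 1.332 m^2

1.332


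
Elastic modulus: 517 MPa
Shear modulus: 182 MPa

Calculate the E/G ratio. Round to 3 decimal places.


E / G = 517 / 182 = 2.841

2.841


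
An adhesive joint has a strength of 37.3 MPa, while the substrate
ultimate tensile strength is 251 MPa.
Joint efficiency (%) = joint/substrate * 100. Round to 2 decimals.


Efficiency = 37.3 / 251 * 100
= 14.86%

14.86


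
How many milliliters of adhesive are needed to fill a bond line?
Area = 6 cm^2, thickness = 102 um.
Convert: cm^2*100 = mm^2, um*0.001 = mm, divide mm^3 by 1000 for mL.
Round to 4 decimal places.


= (6 * 100) * (102 * 0.001) / 1000
= 0.0612 mL

0.0612


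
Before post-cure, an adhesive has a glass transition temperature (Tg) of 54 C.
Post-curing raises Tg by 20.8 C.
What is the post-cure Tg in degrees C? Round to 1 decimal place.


Tg_post = Tg_base + delta_Tg
= 54 + 20.8
= 74.8 C

74.8


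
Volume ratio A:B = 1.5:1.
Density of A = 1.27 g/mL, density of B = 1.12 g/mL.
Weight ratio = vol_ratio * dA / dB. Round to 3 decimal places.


Wt ratio = 1.5 * 1.27 / 1.12
= 1.701

1.701


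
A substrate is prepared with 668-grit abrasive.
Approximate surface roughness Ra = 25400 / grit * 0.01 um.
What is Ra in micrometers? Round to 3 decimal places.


Ra = 25400 / 668 * 0.01 = 0.380 um

0.380


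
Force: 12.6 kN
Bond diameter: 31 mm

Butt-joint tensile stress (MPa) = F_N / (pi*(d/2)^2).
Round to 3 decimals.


F_N = 12.6 * 1000 = 12600.0 N
A = pi*(15.5)^2 = 754.7676 mm^2
stress = 12600.0 / 754.7676 = 16.694 MPa

16.694


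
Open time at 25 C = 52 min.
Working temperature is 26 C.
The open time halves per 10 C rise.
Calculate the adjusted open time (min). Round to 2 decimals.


factor = 2^((26 - 25) / 10) = 1.0718
ot = 52 / 1.0718 = 48.52 min

48.52


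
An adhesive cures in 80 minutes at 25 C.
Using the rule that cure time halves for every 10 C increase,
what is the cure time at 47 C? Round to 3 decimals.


Factor = 2^((47 - 25) / 10) = 4.5948
Cure time = 80 / 4.5948
= 17.411 minutes

17.411


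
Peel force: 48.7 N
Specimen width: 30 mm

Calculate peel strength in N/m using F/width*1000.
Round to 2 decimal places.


Peel strength = 48.7 / 30 * 1000 = 1623.33 N/m

1623.33


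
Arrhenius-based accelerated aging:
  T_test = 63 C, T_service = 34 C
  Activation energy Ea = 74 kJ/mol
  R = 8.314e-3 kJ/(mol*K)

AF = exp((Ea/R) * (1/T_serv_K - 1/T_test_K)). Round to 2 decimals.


T_test_K = 336.15, T_serv_K = 307.15
AF = exp((74/8.314e-3) * (1/307.15 - 1/336.15))
= 12.18

12.18


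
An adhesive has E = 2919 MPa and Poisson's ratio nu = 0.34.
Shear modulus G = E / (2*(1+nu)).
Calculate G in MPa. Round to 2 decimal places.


G = 2919 / (2*(1+0.34))
= 2919 / 2.68
= 1089.18 MPa

1089.18


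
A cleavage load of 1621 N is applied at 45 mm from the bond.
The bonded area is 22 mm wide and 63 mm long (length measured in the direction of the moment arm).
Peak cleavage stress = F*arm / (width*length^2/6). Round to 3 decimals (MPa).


Moment = 1621 * 45 = 72945 N*mm
Section modulus = 22 * 3969 / 6 = 87318 / 6 mm^3
Stress = 72945 / (87318 / 6) = 437670 / 87318
= 5.012 MPa

5.012


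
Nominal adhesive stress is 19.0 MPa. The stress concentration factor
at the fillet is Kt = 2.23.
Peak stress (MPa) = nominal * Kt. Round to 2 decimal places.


Peak = 19.0 * 2.23 = 42.37 MPa

42.37


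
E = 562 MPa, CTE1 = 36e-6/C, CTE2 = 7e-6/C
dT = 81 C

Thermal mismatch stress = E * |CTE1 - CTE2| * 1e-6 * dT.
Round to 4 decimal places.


= 562 * 29e-6 * 81
= 1.3201 MPa

1.3201


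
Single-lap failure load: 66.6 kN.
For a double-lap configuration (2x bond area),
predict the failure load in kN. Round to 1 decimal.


Failure load = 66.6 * 2 = 133.2 kN

133.2


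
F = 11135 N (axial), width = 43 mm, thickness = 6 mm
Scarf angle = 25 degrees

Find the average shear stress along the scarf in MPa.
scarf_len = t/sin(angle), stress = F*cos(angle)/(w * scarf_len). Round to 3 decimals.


scarf_len = 6/sin(25 deg) = 14.1972
cos(25 deg) = 0.906308
stress = 11135*0.906308/(43*14.1972) = 16.531 MPa

16.531


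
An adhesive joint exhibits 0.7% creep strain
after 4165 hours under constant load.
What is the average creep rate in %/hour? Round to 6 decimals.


Creep rate = strain / time
= 0.7 / 4165
= 0.000168 %/h

0.000168


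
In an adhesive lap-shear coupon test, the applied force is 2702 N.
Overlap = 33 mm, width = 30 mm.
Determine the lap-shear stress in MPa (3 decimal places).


stress = F / (overlap * width)
= 2702 / (33 * 30)
= 2.729 MPa

2.729


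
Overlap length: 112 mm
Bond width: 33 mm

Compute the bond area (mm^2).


Bond area = 112 * 33 = 3696 mm^2

3696


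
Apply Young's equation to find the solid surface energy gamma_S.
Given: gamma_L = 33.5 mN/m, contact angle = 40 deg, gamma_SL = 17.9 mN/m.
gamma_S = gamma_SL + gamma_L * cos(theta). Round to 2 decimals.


theta_rad = 40 * pi/180 = 0.698132
gamma_S = 17.9 + 33.5 * cos(0.698132)
= 43.56 mN/m

43.56


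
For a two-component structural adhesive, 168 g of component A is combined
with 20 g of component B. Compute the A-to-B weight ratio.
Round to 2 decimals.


Weight ratio A:B = 168 / 20
= 8.40

8.40


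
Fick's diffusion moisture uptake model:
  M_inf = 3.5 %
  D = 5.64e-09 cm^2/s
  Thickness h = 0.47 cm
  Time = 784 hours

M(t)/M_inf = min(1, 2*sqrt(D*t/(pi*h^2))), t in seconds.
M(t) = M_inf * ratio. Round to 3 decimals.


t_sec = 784 * 3600 = 2822400
ratio = 2*sqrt(5.64e-09*2822400/(pi*0.47^2))
= min(1, 0.302905)
= 0.302905
M(t) = 3.5 * 0.302905 = 1.060 %

1.060


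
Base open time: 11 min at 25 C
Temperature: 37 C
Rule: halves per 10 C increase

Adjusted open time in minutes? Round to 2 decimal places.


Acceleration = 2^((37-25)/10) = 2.2974
Open time = 11 / 2.2974 = 4.79 min

4.79


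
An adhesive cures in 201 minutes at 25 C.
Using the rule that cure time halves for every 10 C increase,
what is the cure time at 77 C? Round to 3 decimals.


Factor = 2^((77 - 25) / 10) = 36.7583
Cure time = 201 / 36.7583
= 5.468 minutes

5.468


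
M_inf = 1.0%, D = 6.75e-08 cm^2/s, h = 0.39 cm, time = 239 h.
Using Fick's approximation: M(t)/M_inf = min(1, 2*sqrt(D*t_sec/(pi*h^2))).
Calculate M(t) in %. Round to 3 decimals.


t = 860400 s
ratio = min(1, 2*sqrt(6.75e-08*860400/(pi*0.1521)))
= 0.697256
M(t) = 1.0 * 0.697256 = 0.697%

0.697


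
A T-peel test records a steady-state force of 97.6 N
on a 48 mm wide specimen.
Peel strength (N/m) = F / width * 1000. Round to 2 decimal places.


Peel strength = 97.6 / 48 * 1000
= 2033.33 N/m

2033.33


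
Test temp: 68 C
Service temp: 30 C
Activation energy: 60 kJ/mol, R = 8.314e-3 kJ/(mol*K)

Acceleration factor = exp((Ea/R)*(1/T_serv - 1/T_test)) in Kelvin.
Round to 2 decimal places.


AF = exp((60/0.008314)*(1/303.15 - 1/341.15))
= 14.18

14.18


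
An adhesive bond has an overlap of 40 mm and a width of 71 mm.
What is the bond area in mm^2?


Bond area = overlap * width
= 40 * 71
= 2840 mm^2

2840


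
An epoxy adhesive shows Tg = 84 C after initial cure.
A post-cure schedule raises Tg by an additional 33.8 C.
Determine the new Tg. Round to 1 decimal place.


New Tg = 84 + 33.8
= 117.8 C

117.8


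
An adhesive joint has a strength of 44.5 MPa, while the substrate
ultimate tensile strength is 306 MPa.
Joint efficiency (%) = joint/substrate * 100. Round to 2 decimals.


Efficiency = 44.5 / 306 * 100
= 14.54%

14.54


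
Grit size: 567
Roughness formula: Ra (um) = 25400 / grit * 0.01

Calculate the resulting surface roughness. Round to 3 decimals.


Ra = 25400 / 567 * 0.01
= 0.448 um

0.448


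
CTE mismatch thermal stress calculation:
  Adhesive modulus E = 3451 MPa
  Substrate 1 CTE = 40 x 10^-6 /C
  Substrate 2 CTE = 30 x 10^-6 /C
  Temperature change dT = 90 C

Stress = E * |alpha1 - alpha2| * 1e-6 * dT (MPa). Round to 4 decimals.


delta_alpha = |40 - 30| = 10 x 10^-6/C
Stress = 3451 * 10e-6 * 90
= 3.1059 MPa

3.1059


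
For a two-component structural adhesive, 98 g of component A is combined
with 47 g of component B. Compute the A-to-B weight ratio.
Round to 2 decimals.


Weight ratio A:B = 98 / 47
= 2.09

2.09


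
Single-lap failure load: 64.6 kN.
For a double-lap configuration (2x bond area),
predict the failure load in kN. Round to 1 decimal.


Failure load = 64.6 * 2 = 129.2 kN

129.2


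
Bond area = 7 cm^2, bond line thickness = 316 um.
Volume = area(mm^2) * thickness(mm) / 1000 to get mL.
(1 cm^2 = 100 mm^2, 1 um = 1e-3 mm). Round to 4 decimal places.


area_mm2 = 7 * 100 = 700
blt_mm = 316 * 1e-3 = 0.316
vol_mm3 = 700 * 0.316 = 221.2
vol_mL = 221.2 / 1000 = 0.2212 mL

0.2212


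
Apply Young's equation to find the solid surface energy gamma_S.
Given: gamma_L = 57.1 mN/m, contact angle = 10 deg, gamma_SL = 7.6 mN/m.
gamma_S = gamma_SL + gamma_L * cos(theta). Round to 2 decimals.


theta_rad = 10 * pi/180 = 0.174533
gamma_S = 7.6 + 57.1 * cos(0.174533)
= 63.83 mN/m

63.83


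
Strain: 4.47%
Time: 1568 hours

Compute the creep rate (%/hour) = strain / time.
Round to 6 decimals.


Creep rate = 4.47 / 1568
= 0.002851 %/h

0.002851


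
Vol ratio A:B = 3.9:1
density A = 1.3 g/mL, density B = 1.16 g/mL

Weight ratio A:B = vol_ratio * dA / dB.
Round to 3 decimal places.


Weight ratio = 3.9 * 1.3 / 1.16
= 4.371

4.371


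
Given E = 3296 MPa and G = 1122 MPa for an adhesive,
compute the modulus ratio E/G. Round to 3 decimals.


E/G ratio = 3296 / 1122 = 2.938

2.938


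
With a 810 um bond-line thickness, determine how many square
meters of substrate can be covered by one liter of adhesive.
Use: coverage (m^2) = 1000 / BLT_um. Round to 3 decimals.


Coverage = 1000 / 810 = 1.235 m^2

1.235


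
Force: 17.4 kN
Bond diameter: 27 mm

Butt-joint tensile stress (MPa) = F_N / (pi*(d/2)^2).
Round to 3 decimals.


F_N = 17.4 * 1000 = 17400.0 N
A = pi*(13.5)^2 = 572.5553 mm^2
stress = 17400.0 / 572.5553 = 30.390 MPa

30.390


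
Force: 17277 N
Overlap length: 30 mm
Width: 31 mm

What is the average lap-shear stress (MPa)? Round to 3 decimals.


Average shear stress = F / (overlap * width)
= 17277 / (30 * 31)
= 18.577 MPa

18.577


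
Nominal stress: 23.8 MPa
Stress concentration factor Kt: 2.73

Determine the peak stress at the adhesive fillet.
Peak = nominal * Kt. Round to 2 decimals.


Peak stress = 23.8 * 2.73
= 64.97 MPa

64.97


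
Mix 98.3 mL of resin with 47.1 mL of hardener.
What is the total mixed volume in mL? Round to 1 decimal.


Total = 98.3 + 47.1 = 145.4 mL

145.4


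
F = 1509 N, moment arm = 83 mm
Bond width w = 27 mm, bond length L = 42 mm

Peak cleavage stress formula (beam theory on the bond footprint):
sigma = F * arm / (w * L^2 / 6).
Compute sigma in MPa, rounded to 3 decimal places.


sigma = (1509 * 83) / (27 * 1764 / 6)
= 125247 * 6 / 47628
= 751482 / 47628
= 15.778 MPa

15.778


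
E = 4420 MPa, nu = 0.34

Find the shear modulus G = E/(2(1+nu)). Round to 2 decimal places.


G = 4420 / (2 * 1.34)
= 1649.25 MPa

1649.25


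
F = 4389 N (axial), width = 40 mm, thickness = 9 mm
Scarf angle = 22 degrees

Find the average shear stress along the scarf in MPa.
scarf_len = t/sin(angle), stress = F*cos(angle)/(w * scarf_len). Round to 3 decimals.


scarf_len = 9/sin(22 deg) = 24.0252
cos(22 deg) = 0.927184
stress = 4389*0.927184/(40*24.0252) = 4.235 MPa

4.235


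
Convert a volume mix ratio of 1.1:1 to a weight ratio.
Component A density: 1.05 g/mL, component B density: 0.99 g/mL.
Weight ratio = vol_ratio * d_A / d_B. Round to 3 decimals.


= 1.1 * 1.05 / 0.99 = 1.167

1.167


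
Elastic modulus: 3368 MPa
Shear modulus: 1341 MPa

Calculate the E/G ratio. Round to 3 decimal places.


E / G = 3368 / 1341 = 2.512

2.512


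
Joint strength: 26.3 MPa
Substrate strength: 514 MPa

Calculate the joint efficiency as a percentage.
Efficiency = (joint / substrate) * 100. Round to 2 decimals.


Efficiency = (26.3 / 514) * 100 = 5.12%

5.12


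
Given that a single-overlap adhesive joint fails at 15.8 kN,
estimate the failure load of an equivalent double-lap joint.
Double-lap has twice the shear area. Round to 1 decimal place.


Double-lap factor = 2
Expected load = 15.8 * 2 = 31.6 kN

31.6


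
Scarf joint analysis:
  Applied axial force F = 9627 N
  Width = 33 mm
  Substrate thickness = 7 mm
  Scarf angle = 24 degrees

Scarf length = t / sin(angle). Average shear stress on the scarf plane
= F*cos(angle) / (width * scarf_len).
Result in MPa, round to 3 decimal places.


Scarf length = 7 / sin(24 deg) = 17.2102 mm
cos(24 deg) = 0.913545
Shear = 9627 * 0.913545 / (33 * 17.2102)
= 15.485 MPa

15.485


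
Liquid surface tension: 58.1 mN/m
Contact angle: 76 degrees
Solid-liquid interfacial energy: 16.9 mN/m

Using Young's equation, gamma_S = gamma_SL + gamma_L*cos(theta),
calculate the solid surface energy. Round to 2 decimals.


gamma_S = 16.9 + 58.1 * cos(76)
= 30.96 mN/m

30.96


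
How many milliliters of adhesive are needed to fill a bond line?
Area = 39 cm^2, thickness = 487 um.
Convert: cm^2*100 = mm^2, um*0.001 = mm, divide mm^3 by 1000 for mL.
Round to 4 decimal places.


= (39 * 100) * (487 * 0.001) / 1000
= 1.8993 mL

1.8993


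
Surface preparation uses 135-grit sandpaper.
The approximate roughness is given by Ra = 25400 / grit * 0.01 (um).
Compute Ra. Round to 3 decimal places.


Ra = 25400 / 135 * 0.01
= 254 / 135
= 1.881 um

1.881


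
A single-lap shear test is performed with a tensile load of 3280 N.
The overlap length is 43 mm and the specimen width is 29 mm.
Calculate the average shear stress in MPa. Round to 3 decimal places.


Shear stress = F / (overlap * width)
= 3280 / (43 * 29)
= 3280 / 1247
= 2.630 MPa

2.630


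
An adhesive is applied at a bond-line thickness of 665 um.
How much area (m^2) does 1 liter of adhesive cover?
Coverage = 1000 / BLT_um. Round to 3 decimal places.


Coverage = 1000 / 665 = 1.504 m^2

1.504


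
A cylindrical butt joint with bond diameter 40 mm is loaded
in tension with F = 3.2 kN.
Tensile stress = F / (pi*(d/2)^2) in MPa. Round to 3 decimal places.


Area = pi * (40/2)^2 = 1256.6371 mm^2
Stress = 3.2*1000 / 1256.6371
= 2.546 MPa

2.546


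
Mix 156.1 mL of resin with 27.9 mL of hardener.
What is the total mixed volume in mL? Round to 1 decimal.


Total = 156.1 + 27.9 = 184.0 mL

184.0


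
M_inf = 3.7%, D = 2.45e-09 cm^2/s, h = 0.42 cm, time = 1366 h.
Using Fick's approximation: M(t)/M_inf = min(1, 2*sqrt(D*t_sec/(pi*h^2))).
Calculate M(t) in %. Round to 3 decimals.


t = 4917600 s
ratio = min(1, 2*sqrt(2.45e-09*4917600/(pi*0.1764)))
= 0.294894
M(t) = 3.7 * 0.294894 = 1.091%

1.091


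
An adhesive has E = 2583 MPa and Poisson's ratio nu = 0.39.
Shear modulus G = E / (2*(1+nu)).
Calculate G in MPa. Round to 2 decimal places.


G = 2583 / (2*(1+0.39))
= 2583 / 2.78
= 929.14 MPa

929.14


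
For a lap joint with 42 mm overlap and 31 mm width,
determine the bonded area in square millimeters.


Area = 42 * 31 = 1302 mm^2

1302


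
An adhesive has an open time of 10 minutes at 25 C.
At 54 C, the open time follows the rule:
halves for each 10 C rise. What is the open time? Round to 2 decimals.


Factor = 2^((54-25)/10) = 7.4643
Open time = 10 / 7.4643 = 1.34 min

1.34


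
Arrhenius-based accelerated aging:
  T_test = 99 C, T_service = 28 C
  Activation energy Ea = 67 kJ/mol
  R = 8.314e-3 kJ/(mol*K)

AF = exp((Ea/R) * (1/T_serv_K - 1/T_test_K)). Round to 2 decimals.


T_test_K = 372.15, T_serv_K = 301.15
AF = exp((67/8.314e-3) * (1/301.15 - 1/372.15))
= 164.90

164.90


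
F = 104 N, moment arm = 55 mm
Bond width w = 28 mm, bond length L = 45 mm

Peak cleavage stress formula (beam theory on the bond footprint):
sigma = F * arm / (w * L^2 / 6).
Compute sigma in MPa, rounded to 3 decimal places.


sigma = (104 * 55) / (28 * 2025 / 6)
= 5720 * 6 / 56700
= 34320 / 56700
= 0.605 MPa

0.605


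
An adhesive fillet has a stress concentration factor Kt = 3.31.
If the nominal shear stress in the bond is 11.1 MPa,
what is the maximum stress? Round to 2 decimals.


Max stress = 11.1 * 3.31 = 36.74 MPa

36.74


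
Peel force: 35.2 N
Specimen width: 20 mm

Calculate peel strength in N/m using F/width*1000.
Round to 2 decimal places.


Peel strength = 35.2 / 20 * 1000 = 1760.00 N/m

1760.00


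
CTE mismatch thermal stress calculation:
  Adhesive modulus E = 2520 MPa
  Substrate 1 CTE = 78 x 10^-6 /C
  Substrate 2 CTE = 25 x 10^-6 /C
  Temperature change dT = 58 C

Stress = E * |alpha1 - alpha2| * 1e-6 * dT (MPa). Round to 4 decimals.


delta_alpha = |78 - 25| = 53 x 10^-6/C
Stress = 2520 * 53e-6 * 58
= 7.7465 MPa

7.7465


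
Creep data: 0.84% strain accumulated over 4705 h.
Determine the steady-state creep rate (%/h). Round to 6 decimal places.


Rate = 0.84 / 4705 = 0.000179 %/h

0.000179


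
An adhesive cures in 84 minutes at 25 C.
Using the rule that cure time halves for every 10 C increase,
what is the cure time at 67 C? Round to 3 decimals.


Factor = 2^((67 - 25) / 10) = 18.3792
Cure time = 84 / 18.3792
= 4.570 minutes

4.570


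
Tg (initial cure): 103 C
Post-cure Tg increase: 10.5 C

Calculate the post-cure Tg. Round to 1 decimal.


Post-cure Tg = 103 + 10.5 = 113.5 C

113.5


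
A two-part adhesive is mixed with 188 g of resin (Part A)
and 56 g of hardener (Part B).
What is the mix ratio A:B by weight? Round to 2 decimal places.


Mix ratio = mass_A / mass_B
= 188 / 56
= 3.36

3.36


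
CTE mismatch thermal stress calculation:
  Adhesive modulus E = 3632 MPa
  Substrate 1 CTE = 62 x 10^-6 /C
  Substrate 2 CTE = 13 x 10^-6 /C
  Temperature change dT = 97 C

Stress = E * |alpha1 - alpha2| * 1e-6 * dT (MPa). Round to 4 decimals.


delta_alpha = |62 - 13| = 49 x 10^-6/C
Stress = 3632 * 49e-6 * 97
= 17.2629 MPa

17.2629


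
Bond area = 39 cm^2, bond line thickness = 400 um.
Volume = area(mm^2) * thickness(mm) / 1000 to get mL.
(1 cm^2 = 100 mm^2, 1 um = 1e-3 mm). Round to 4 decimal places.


area_mm2 = 39 * 100 = 3900
blt_mm = 400 * 1e-3 = 0.4
vol_mm3 = 3900 * 0.4 = 1560.0
vol_mL = 1560.0 / 1000 = 1.5600 mL

1.5600


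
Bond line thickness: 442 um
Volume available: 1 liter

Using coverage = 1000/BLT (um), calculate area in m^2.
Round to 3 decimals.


1 L = 1e6 mm^3, thickness = 442 um = 0.442 mm
Area = 1e6 / 0.442 mm^2 = (1e6 / 0.442) / 1e6 m^2 = 1000 / 442 m^2
= 2.262 m^2

2.262


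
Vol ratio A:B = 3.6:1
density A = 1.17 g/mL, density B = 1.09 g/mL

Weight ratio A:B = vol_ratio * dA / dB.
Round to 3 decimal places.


Weight ratio = 3.6 * 1.17 / 1.09
= 3.864

3.864


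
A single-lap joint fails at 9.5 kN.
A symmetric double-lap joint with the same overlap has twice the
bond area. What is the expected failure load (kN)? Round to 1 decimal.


Double-lap load = 2 * 9.5 = 19.0 kN

19.0


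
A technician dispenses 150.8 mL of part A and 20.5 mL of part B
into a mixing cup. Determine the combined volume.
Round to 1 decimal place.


Combined volume = 150.8 + 20.5
= 171.3 mL

171.3


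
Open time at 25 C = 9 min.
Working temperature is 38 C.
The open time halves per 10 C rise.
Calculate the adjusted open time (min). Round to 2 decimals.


factor = 2^((38 - 25) / 10) = 2.4623
ot = 9 / 2.4623 = 3.66 min

3.66


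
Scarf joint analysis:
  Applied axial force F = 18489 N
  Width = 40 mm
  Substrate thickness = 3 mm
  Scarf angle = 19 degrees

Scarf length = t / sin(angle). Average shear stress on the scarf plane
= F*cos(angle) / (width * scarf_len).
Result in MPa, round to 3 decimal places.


Scarf length = 3 / sin(19 deg) = 9.2147 mm
cos(19 deg) = 0.945519
Shear = 18489 * 0.945519 / (40 * 9.2147)
= 47.429 MPa

47.429


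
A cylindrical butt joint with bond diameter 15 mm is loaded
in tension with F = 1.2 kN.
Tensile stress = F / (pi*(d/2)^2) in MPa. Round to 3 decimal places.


Area = pi * (15/2)^2 = 176.7146 mm^2
Stress = 1.2*1000 / 176.7146
= 6.791 MPa

6.791


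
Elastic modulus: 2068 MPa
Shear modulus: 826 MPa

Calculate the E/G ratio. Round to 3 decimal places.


E / G = 2068 / 826 = 2.504

2.504


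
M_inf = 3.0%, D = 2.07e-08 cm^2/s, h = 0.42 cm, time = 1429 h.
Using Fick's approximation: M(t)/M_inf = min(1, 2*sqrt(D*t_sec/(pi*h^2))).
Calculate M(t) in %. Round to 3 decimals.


t = 5144400 s
ratio = min(1, 2*sqrt(2.07e-08*5144400/(pi*0.1764)))
= 0.876715
M(t) = 3.0 * 0.876715 = 2.630%

2.630


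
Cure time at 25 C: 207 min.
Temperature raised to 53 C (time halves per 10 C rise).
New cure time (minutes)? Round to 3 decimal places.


Acceleration factor = 2^(28/10) = 6.9644
New time = 207 / 6.9644 = 29.723 min

29.723


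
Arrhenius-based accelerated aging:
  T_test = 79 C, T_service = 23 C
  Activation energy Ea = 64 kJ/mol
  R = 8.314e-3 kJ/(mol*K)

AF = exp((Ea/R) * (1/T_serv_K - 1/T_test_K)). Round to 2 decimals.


T_test_K = 352.15, T_serv_K = 296.15
AF = exp((64/8.314e-3) * (1/296.15 - 1/352.15))
= 62.40

62.40


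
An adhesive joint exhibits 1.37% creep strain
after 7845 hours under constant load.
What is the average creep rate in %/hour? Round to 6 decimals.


Creep rate = strain / time
= 1.37 / 7845
= 0.000175 %/h

0.000175


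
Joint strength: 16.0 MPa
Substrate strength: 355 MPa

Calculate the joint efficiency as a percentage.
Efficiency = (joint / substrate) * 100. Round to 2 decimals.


Efficiency = (16.0 / 355) * 100 = 4.51%

4.51


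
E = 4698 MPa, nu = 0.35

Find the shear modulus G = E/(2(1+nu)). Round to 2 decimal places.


G = 4698 / (2 * 1.35)
= 1740.00 MPa

1740.00


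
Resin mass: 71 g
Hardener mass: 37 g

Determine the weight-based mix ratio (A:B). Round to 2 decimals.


Ratio = 71 / 37 = 1.92

1.92


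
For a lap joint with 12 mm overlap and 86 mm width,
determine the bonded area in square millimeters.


Area = 12 * 86 = 1032 mm^2

1032


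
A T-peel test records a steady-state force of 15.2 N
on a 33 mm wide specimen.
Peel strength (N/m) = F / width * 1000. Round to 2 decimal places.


Peel strength = 15.2 / 33 * 1000
= 460.61 N/m

460.61


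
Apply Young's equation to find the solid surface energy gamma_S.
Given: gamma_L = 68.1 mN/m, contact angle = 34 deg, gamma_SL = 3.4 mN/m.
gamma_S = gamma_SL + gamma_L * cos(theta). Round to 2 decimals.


theta_rad = 34 * pi/180 = 0.593412
gamma_S = 3.4 + 68.1 * cos(0.593412)
= 59.86 mN/m

59.86


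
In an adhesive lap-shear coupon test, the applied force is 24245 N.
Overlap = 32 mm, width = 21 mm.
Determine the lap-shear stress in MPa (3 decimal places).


stress = F / (overlap * width)
= 24245 / (32 * 21)
= 36.079 MPa

36.079


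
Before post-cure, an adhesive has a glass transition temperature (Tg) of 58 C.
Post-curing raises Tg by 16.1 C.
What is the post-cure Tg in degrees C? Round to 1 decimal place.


Tg_post = Tg_base + delta_Tg
= 58 + 16.1
= 74.1 C

74.1


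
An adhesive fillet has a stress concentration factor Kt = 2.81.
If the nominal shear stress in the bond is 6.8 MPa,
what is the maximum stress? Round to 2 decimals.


Max stress = 6.8 * 2.81 = 19.11 MPa

19.11


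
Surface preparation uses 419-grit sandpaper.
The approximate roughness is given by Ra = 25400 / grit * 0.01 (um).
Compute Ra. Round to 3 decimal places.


Ra = 25400 / 419 * 0.01
= 254 / 419
= 0.606 um

0.606


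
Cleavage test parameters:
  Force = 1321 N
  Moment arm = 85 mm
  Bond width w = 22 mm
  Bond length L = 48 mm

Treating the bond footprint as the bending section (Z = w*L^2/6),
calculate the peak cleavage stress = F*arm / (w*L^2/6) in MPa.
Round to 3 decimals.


M = 1321 * 85 = 112285 N*mm
Z = 22 * 48^2 / 6 = 50688 / 6 mm^3
sigma = M / Z = 6 * 112285 / 50688 = 673710 / 50688
= 13.291 MPa

13.291


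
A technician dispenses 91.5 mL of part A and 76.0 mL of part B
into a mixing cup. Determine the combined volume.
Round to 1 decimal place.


Combined volume = 91.5 + 76.0
= 167.5 mL

167.5


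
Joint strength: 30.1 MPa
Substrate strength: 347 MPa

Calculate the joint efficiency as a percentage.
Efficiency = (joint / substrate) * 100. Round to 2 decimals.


Efficiency = (30.1 / 347) * 100 = 8.67%

8.67


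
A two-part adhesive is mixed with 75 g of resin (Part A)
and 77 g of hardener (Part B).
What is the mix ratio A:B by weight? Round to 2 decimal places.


Mix ratio = mass_A / mass_B
= 75 / 77
= 0.97

0.97


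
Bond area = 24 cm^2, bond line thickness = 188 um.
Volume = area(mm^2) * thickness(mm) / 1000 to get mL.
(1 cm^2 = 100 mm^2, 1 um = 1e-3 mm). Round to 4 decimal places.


area_mm2 = 24 * 100 = 2400
blt_mm = 188 * 1e-3 = 0.188
vol_mm3 = 2400 * 0.188 = 451.2
vol_mL = 451.2 / 1000 = 0.4512 mL

0.4512


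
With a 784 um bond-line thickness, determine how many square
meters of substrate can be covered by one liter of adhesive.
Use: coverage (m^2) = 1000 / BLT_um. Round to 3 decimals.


Coverage = 1000 / 784 = 1.276 m^2

1.276


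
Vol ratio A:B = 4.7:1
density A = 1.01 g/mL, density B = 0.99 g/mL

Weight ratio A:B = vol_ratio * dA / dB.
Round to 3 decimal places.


Weight ratio = 4.7 * 1.01 / 0.99
= 4.795

4.795


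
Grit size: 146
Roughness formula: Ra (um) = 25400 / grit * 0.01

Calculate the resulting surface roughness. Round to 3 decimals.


Ra = 25400 / 146 * 0.01
= 1.740 um

1.740


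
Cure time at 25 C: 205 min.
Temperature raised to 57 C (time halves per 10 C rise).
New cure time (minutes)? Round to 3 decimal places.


Acceleration factor = 2^(32/10) = 9.1896
New time = 205 / 9.1896 = 22.308 min

22.308


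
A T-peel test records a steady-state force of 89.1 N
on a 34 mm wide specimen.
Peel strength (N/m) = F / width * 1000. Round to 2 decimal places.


Peel strength = 89.1 / 34 * 1000
= 2620.59 N/m

2620.59


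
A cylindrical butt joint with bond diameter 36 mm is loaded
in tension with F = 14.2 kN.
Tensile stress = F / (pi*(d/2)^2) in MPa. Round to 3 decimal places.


Area = pi * (36/2)^2 = 1017.8760 mm^2
Stress = 14.2*1000 / 1017.8760
= 13.951 MPa

13.951


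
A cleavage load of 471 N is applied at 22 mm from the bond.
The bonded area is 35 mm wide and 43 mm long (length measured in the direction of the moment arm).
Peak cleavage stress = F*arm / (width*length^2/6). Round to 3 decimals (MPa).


Moment = 471 * 22 = 10362 N*mm
Section modulus = 35 * 1849 / 6 = 64715 / 6 mm^3
Stress = 10362 / (64715 / 6) = 62172 / 64715
= 0.961 MPa

0.961


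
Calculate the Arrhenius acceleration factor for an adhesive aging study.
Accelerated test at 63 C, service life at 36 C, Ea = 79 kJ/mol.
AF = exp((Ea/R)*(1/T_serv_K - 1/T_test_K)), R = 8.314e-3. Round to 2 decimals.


T_test = 336.15 K, T_serv = 309.15 K
Ea/R = 79 / 0.008314 = 9502.04
AF = exp(9502.04 * (1/309.15 - 1/336.15))
= 11.81

11.81


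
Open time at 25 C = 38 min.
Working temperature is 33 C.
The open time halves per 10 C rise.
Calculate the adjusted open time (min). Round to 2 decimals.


factor = 2^((33 - 25) / 10) = 1.7411
ot = 38 / 1.7411 = 21.83 min

21.83


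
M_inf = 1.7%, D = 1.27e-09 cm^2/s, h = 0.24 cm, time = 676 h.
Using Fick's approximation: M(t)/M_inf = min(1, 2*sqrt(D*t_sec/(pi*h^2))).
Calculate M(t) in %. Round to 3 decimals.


t = 2433600 s
ratio = min(1, 2*sqrt(1.27e-09*2433600/(pi*0.0576)))
= 0.261379
M(t) = 1.7 * 0.261379 = 0.444%

0.444


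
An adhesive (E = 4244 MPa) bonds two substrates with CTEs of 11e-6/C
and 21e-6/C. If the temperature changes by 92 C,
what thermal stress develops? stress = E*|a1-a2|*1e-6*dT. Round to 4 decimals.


Stress = 4244 * |11 - 21| * 1e-6 * 92
= 3.9045 MPa

3.9045
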